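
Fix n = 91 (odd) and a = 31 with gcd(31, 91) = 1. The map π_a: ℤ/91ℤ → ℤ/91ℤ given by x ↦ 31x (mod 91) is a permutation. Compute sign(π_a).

+1

Start at x=64: 64 → 73 → 79 → 83 → 25 → 47 → 1 → … (one orbit).
Cycle type of π: 12×6 + 6 + 4×3 + 1; total 11 cycles.
sign(π) = (−1)^{n − #cycles} = (−1)^{91−11} = (−1)^80 = +1.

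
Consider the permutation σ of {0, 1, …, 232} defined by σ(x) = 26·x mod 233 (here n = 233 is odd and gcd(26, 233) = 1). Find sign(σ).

Start at x=55: 55 → 32 → 133 → 196 → 203 → 152 → 224 → … (one orbit).
3 cycles of lengths [116, 116, 1].
n − c = 233 − 3 = 230; sign = (−1)^230 = +1.
The Jacobi symbol (26|233) = +1 (Zolotarev) agrees.

+1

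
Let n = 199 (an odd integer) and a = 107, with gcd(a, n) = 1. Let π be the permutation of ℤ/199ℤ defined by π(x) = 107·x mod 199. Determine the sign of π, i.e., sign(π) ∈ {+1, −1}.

-1

Orbit of 92 under x↦107x: [92, 93, 1, 107, 106, 198]… (length divides ord_199(107)).
Cycle type of π: 6×33 + 1; total 34 cycles.
sign(π) = (−1)^{n − #cycles} = (−1)^{199−34} = (−1)^165 = -1.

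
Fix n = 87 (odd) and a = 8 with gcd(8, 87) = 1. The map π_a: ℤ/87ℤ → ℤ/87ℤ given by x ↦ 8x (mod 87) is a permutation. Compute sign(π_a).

Trace 68: π^k(68) = [68, 22, 2, 16, 41, 67, 14] for k=0..6.
π_8 has 5 disjoint cycles with lengths [28, 28, 28, 2, 1] on {0,…,86}.
sign(π) = (−1)^{n − #cycles} = (−1)^{87−5} = (−1)^82 = +1.
Check: (8/87) = +1 by Zolotarev.

+1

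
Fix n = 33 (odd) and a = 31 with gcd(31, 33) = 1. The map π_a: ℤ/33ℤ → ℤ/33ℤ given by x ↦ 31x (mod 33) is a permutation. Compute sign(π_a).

Trace 4: π^k(4) = [4, 25, 16, 1, 31] for k=0..4.
Cycle type of π: 5×6 + 1×3; total 9 cycles.
9 cycles on 33: each ℓ→(−1)^(ℓ−1), product (−1)^24 = +1.

+1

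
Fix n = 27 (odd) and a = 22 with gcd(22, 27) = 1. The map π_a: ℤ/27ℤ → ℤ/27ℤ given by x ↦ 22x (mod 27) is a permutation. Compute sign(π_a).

+1

Orbit of 7 under x↦22x: [7, 19, 13, 16, 1, 22, 25]… (length divides ord_27(22)).
The orbit structure of x ↦ 22x mod 27: 7 orbits of sizes [9, 9, 3, 3, 1, 1, 1].
sign(π) = (−1)^{n − #cycles} = (−1)^{27−7} = (−1)^20 = +1.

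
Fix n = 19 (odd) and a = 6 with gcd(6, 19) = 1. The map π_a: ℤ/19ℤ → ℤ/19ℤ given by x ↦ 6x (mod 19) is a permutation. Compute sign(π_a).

+1

Trace 17: π^k(17) = [17, 7, 4, 5, 11, 9, 16] for k=0..6.
Decompose π into cycles: lengths [9, 9, 1] (3 cycles, including the fixed point 0).
With 3 cycles on 19 points, sign = (−1)^{19−3} = +1.
(6|19)_J = +1 (Zolotarev's lemma cross-check).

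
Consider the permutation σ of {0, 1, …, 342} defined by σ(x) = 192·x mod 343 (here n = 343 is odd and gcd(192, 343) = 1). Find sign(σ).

Orbit of 152 under x↦192x: [152, 29, 80, 268, 6, 123, 292]… (length divides ord_343(192)).
Cycle lengths of π_192 on ℤ/343ℤ: [294, 42, 6, 1]; 4 cycles in total.
With 4 cycles on 343 points, sign = (−1)^{343−4} = -1.
Check: (192/343) = -1 by Zolotarev.

-1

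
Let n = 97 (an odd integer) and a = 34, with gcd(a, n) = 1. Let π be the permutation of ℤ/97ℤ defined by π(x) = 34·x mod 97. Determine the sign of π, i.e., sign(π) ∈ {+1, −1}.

-1

Start at x=30: 30 → 50 → 51 → 85 → 77 → 96 → 63 → … (one orbit).
Decompose π into cycles: lengths [32, 32, 32, 1] (4 cycles, including the fixed point 0).
With 4 cycles on 97 points, sign = (−1)^{97−4} = -1.
(34|97)_J = -1 (Zolotarev's lemma cross-check).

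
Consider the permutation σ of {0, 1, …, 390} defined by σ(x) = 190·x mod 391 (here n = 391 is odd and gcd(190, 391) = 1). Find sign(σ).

-1

Orbit of 100 under x↦190x: [100, 232, 288, 371, 110, 177, 4]… (length divides ord_391(190)).
Cycle lengths of π_190 on ℤ/391ℤ: [176, 176, 16, 11, 11, 1]; 6 cycles in total.
With 6 cycles on 391 points, sign = (−1)^{391−6} = -1.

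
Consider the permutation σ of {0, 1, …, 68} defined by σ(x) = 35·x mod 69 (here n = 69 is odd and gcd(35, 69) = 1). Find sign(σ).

-1

Start at x=25: 25 → 47 → 58 → 29 → 49 → 59 → 64 → … (one orbit).
Cycle type of π: 22×2 + 11×2 + 2 + 1; total 6 cycles.
n − c = 69 − 6 = 63; sign = (−1)^63 = -1.
Via Zolotarev, sign(π_{35}) = (35|69) = -1.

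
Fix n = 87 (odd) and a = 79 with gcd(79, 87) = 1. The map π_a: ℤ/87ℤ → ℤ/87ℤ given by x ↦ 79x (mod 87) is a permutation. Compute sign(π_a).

-1

Orbit of 79 under x↦79x: [79, 64, 10, 7, 31, 13, 70]… (length divides ord_87(79)).
The orbit structure of x ↦ 79x mod 87: 6 orbits of sizes [28, 28, 28, 1, 1, 1].
n − c = 87 − 6 = 81; sign = (−1)^81 = -1.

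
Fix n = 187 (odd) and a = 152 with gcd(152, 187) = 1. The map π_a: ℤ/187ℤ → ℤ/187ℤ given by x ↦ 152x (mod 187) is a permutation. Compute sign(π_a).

Trace 16: π^k(16) = [16, 1, 152, 103, 135, 137, 67] for k=0..6.
The orbit structure of x ↦ 152x mod 187: 27 orbits of sizes [10, 10, 10, 10, 10, 10, 10, 10, 10, 10, 10, 10, 10, 10, 10, 10, 5, 5, 2, 2, 2, 2, 2, 2, 2, 2, 1].
187 − 27 = 160 transpositions; sign(π) = (−1)^160 = +1.

+1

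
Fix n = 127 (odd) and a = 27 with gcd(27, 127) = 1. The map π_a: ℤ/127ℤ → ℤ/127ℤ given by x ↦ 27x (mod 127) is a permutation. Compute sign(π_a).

Start at x=5: 5 → 8 → 89 → 117 → 111 → 76 → 20 → … (one orbit).
π_27 has 4 disjoint cycles with lengths [42, 42, 42, 1] on {0,…,126}.
With 4 cycles on 127 points, sign = (−1)^{127−4} = -1.
Check: (27/127) = -1 by Zolotarev.

-1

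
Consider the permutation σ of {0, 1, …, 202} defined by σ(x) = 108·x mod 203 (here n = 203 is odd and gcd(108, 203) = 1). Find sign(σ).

Orbit of 124 under x↦108x: [124, 197, 164, 51, 27, 74, 75]… (length divides ord_203(108)).
The orbit structure of x ↦ 108x mod 203: 5 orbits of sizes [84, 84, 28, 6, 1].
5 cycles on 203: each ℓ→(−1)^(ℓ−1), product (−1)^198 = +1.

+1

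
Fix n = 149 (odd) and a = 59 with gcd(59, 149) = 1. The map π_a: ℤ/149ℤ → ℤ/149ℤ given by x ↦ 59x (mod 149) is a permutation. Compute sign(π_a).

Orbit of 90 under x↦59x: [90, 95, 92, 64, 51, 29, 72]… (length divides ord_149(59)).
Decompose π into cycles: lengths [148, 1] (2 cycles, including the fixed point 0).
sign(π) = (−1)^{n − #cycles} = (−1)^{149−2} = (−1)^147 = -1.
The Jacobi symbol (59|149) = -1 (Zolotarev) agrees.

-1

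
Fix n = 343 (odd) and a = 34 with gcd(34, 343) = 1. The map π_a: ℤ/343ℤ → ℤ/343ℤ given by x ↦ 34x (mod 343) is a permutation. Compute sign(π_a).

-1

Start at x=50: 50 → 328 → 176 → 153 → 57 → 223 → 36 → … (one orbit).
Decompose π into cycles: lengths [98, 98, 98, 14, 14, 14, 2, 2, 2, 1] (10 cycles, including the fixed point 0).
343 − 10 = 333 transpositions; sign(π) = (−1)^333 = -1.
(34|343)_J = -1 (Zolotarev's lemma cross-check).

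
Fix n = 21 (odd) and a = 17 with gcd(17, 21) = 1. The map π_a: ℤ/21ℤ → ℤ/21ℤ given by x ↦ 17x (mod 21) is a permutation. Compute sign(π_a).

Trace 1: π^k(1) = [1, 17, 16, 20, 4, 5] for k=0..5.
Cycle type of π: 6×3 + 2 + 1; total 5 cycles.
sign(π) = (−1)^{n − #cycles} = (−1)^{21−5} = (−1)^16 = +1.

+1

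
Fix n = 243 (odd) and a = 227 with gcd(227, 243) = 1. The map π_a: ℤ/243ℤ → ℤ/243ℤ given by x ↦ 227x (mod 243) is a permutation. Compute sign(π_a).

-1

Trace 233: π^k(233) = [233, 160, 113, 136, 11, 67, 143] for k=0..6.
6 cycles of lengths [162, 54, 18, 6, 2, 1].
With 6 cycles on 243 points, sign = (−1)^{243−6} = -1.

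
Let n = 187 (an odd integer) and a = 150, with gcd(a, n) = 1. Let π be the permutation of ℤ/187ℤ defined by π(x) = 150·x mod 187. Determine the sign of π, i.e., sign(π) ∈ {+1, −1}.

+1

Trace 144: π^k(144) = [144, 95, 38, 90, 36, 164, 103] for k=0..6.
π_150 has 5 disjoint cycles with lengths [80, 80, 16, 10, 1] on {0,…,186}.
5 cycles on 187: each ℓ→(−1)^(ℓ−1), product (−1)^182 = +1.
Zolotarev: (150|187) = +1, matching the cycle-count sign.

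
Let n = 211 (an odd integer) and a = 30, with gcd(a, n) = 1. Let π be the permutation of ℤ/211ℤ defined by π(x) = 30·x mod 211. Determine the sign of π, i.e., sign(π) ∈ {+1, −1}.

+1

Orbit of 64 under x↦30x: [64, 21, 208, 121, 43, 24, 87]… (length divides ord_211(30)).
π_30 has 3 disjoint cycles with lengths [105, 105, 1] on {0,…,210}.
3 cycles on 211: each ℓ→(−1)^(ℓ−1), product (−1)^208 = +1.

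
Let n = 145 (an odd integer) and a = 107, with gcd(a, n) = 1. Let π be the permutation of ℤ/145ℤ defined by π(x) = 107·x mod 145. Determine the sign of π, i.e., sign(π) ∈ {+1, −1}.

-1

Orbit of 49 under x↦107x: [49, 23, 141, 7, 24, 103, 1]… (length divides ord_145(107)).
10 cycles of lengths [28, 28, 28, 28, 7, 7, 7, 7, 4, 1].
n − c = 145 − 10 = 135; sign = (−1)^135 = -1.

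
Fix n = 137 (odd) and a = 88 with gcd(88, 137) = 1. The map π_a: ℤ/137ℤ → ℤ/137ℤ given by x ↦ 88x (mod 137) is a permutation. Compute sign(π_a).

+1

Start at x=60: 60 → 74 → 73 → 122 → 50 → 16 → 38 → … (one orbit).
Decompose π into cycles: lengths [17, 17, 17, 17, 17, 17, 17, 17, 1] (9 cycles, including the fixed point 0).
9 cycles on 137: each ℓ→(−1)^(ℓ−1), product (−1)^128 = +1.
Check: (88/137) = +1 by Zolotarev.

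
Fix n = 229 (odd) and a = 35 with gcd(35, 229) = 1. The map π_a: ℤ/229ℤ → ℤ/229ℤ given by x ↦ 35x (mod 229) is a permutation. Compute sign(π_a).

-1

Trace 199: π^k(199) = [199, 95, 119, 43, 131, 5, 175] for k=0..6.
π_35 has 2 disjoint cycles with lengths [228, 1] on {0,…,228}.
Σ(ℓ_i−1) = 229−2 = 227; sign = (−1)^227 = -1.
(35|229)_J = -1 (Zolotarev's lemma cross-check).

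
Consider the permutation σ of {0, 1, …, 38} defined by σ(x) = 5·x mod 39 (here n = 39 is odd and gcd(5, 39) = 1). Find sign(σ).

+1

Orbit of 1 under x↦5x: [1, 5, 25, 8]… (length divides ord_39(5)).
Decompose π into cycles: lengths [4, 4, 4, 4, 4, 4, 4, 4, 4, 2, 1] (11 cycles, including the fixed point 0).
11 cycles on 39: each ℓ→(−1)^(ℓ−1), product (−1)^28 = +1.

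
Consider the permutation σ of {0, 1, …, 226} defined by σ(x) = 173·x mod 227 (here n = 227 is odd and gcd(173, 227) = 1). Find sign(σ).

Orbit of 4 under x↦173x: [4, 11, 87, 69, 133, 82, 112]… (length divides ord_227(173)).
π_173 has 3 disjoint cycles with lengths [113, 113, 1] on {0,…,226}.
With 3 cycles on 227 points, sign = (−1)^{227−3} = +1.

+1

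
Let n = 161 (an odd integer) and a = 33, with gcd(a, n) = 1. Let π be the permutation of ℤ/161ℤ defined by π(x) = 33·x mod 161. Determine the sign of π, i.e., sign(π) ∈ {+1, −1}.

Trace 136: π^k(136) = [136, 141, 145, 116, 125, 100, 80] for k=0..6.
The orbit structure of x ↦ 33x mod 161: 5 orbits of sizes [66, 66, 22, 6, 1].
n − c = 161 − 5 = 156; sign = (−1)^156 = +1.

+1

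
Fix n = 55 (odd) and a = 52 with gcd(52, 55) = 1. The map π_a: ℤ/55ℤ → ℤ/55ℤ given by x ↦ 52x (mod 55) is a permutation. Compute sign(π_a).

+1

Start at x=9: 9 → 28 → 26 → 32 → 14 → 13 → 16 → … (one orbit).
5 cycles of lengths [20, 20, 10, 4, 1].
With 5 cycles on 55 points, sign = (−1)^{55−5} = +1.
The Jacobi symbol (52|55) = +1 (Zolotarev) agrees.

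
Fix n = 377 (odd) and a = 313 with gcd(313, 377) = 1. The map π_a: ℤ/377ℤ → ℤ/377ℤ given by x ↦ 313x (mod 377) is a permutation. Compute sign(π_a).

+1

Start at x=170: 170 → 53 → 1 → 313 → 326 → 248 → 339 → 170 (one orbit).
Decompose π into cycles: lengths [7, 7, 7, 7, 7, 7, 7, 7, 7, 7, 7, 7, 7, 7, 7, 7, 7, 7, 7, 7, 7, 7, 7, 7, 7, 7, 7, 7, 7, 7, 7, 7, 7, 7, 7, 7, 7, 7, 7, 7, 7, 7, 7, 7, 7, 7, 7, 7, 7, 7, 7, 7, 1, 1, 1, 1, 1, 1, 1, 1, 1, 1, 1, 1, 1] (65 cycles, including the fixed point 0).
377 − 65 = 312 transpositions; sign(π) = (−1)^312 = +1.
Zolotarev: (313|377) = +1, matching the cycle-count sign.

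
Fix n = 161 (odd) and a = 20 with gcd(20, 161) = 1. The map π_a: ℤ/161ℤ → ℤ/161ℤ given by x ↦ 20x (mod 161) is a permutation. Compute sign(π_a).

Start at x=20: 20 → 78 → 111 → 127 → 125 → 85 → 90 → … (one orbit).
Decompose π into cycles: lengths [22, 22, 22, 22, 22, 22, 22, 2, 2, 2, 1] (11 cycles, including the fixed point 0).
Σ(ℓ_i−1) = 161−11 = 150; sign = (−1)^150 = +1.
Check: (20/161) = +1 by Zolotarev.

+1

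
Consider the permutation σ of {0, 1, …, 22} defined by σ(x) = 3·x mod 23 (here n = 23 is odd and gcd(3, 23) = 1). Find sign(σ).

Start at x=9: 9 → 4 → 12 → 13 → 16 → 2 → 6 → … (one orbit).
π_3 has 3 disjoint cycles with lengths [11, 11, 1] on {0,…,22}.
sign(π) = (−1)^{n − #cycles} = (−1)^{23−3} = (−1)^20 = +1.

+1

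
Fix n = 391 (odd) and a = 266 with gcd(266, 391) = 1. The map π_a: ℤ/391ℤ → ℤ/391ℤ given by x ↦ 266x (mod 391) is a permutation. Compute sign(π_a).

-1

Trace 141: π^k(141) = [141, 361, 231, 59, 54, 288, 363] for k=0..6.
Cycle type of π: 176×2 + 16 + 11×2 + 1; total 6 cycles.
Σ(ℓ_i−1) = 391−6 = 385; sign = (−1)^385 = -1.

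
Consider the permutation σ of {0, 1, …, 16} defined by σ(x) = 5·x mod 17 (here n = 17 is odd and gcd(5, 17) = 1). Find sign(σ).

-1

Start at x=16: 16 → 12 → 9 → 11 → 4 → 3 → 15 → … (one orbit).
π_5 has 2 disjoint cycles with lengths [16, 1] on {0,…,16}.
Σ(ℓ_i−1) = 17−2 = 15; sign = (−1)^15 = -1.
Via Zolotarev, sign(π_{5}) = (5|17) = -1.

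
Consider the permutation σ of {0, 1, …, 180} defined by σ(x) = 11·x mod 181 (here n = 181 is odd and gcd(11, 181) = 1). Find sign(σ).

Orbit of 27 under x↦11x: [27, 116, 9, 99, 3, 33, 1]… (length divides ord_181(11)).
The orbit structure of x ↦ 11x mod 181: 3 orbits of sizes [90, 90, 1].
3 cycles on 181: each ℓ→(−1)^(ℓ−1), product (−1)^178 = +1.
Via Zolotarev, sign(π_{11}) = (11|181) = +1.

+1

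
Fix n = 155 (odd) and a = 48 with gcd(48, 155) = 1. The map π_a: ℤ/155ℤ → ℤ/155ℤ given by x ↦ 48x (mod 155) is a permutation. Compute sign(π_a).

Orbit of 76 under x↦48x: [76, 83, 109, 117, 36, 23, 19]… (length divides ord_155(48)).
π_48 has 5 disjoint cycles with lengths [60, 60, 30, 4, 1] on {0,…,154}.
5 cycles on 155: each ℓ→(−1)^(ℓ−1), product (−1)^150 = +1.
Check: (48/155) = +1 by Zolotarev.

+1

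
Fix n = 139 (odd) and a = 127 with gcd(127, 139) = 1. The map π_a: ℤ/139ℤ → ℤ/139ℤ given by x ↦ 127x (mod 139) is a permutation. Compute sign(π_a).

+1

Trace 117: π^k(117) = [117, 125, 29, 69, 6, 67, 30] for k=0..6.
3 cycles of lengths [69, 69, 1].
3 cycles on 139: each ℓ→(−1)^(ℓ−1), product (−1)^136 = +1.
Via Zolotarev, sign(π_{127}) = (127|139) = +1.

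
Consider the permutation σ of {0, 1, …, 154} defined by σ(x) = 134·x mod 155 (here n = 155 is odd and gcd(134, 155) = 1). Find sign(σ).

+1

Start at x=131: 131 → 39 → 111 → 149 → 126 → 144 → 76 → … (one orbit).
9 cycles of lengths [30, 30, 30, 30, 15, 15, 2, 2, 1].
n − c = 155 − 9 = 146; sign = (−1)^146 = +1.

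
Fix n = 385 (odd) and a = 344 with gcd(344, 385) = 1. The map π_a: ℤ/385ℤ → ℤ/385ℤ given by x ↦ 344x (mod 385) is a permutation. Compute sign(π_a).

+1

Start at x=1: 1 → 344 → 141 → 379 → 246 → 309 → 36 → … (one orbit).
Decompose π into cycles: lengths [10, 10, 10, 10, 10, 10, 10, 10, 10, 10, 10, 10, 10, 10, 10, 10, 10, 10, 10, 10, 10, 10, 10, 10, 10, 10, 10, 10, 5, 5, 5, 5, 5, 5, 5, 5, 5, 5, 5, 5, 5, 5, 2, 2, 2, 2, 2, 2, 2, 2, 2, 2, 2, 2, 2, 2, 1, 1, 1, 1, 1, 1, 1] (63 cycles, including the fixed point 0).
With 63 cycles on 385 points, sign = (−1)^{385−63} = +1.
(344|385)_J = +1 (Zolotarev's lemma cross-check).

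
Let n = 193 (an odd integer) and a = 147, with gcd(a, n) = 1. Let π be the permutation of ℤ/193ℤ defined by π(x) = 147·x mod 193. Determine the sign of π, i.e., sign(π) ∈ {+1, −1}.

Trace 50: π^k(50) = [50, 16, 36, 81, 134, 12, 27] for k=0..6.
Decompose π into cycles: lengths [48, 48, 48, 48, 1] (5 cycles, including the fixed point 0).
n − c = 193 − 5 = 188; sign = (−1)^188 = +1.

+1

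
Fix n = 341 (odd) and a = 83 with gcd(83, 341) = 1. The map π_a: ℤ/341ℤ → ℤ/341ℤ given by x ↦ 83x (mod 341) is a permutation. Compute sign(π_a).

+1

Orbit of 285 under x↦83x: [285, 126, 228, 169, 46, 67, 105]… (length divides ord_341(83)).
13 cycles of lengths [30, 30, 30, 30, 30, 30, 30, 30, 30, 30, 30, 10, 1].
With 13 cycles on 341 points, sign = (−1)^{341−13} = +1.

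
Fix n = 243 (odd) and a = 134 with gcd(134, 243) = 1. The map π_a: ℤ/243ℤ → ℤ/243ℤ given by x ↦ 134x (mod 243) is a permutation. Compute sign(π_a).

Orbit of 55 under x↦134x: [55, 80, 28, 107, 1, 134, 217]… (length divides ord_243(134)).
π_134 has 32 disjoint cycles with lengths [18, 18, 18, 18, 18, 18, 18, 18, 18, 6, 6, 6, 6, 6, 6, 6, 6, 6, 2, 2, 2, 2, 2, 2, 2, 2, 2, 2, 2, 2, 2, 1] on {0,…,242}.
Σ(ℓ_i−1) = 243−32 = 211; sign = (−1)^211 = -1.
Via Zolotarev, sign(π_{134}) = (134|243) = -1.

-1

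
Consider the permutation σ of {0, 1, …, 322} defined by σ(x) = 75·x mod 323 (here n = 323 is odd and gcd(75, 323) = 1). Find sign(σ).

Trace 191: π^k(191) = [191, 113, 77, 284, 305, 265, 172] for k=0..6.
Cycle type of π: 16×19 + 2×9 + 1; total 29 cycles.
sign(π) = (−1)^{n − #cycles} = (−1)^{323−29} = (−1)^294 = +1.
(75|323)_J = +1 (Zolotarev's lemma cross-check).

+1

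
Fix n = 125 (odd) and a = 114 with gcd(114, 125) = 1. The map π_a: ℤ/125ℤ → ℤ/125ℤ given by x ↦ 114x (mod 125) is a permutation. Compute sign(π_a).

+1

Orbit of 1 under x↦114x: [1, 114, 121, 44, 16, 74, 61]… (length divides ord_125(114)).
Decompose π into cycles: lengths [50, 50, 10, 10, 2, 2, 1] (7 cycles, including the fixed point 0).
With 7 cycles on 125 points, sign = (−1)^{125−7} = +1.
Zolotarev: (114|125) = +1, matching the cycle-count sign.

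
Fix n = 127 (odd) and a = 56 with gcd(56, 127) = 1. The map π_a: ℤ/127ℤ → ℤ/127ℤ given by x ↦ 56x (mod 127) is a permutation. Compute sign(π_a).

-1

Orbit of 49 under x↦56x: [49, 77, 121, 45, 107, 23, 18]… (length divides ord_127(56)).
2 cycles of lengths [126, 1].
127 − 2 = 125 transpositions; sign(π) = (−1)^125 = -1.
(56|127)_J = -1 (Zolotarev's lemma cross-check).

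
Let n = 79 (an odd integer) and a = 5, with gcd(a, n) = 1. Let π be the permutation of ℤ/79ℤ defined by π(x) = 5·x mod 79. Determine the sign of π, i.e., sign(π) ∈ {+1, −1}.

+1

Trace 38: π^k(38) = [38, 32, 2, 10, 50, 13, 65] for k=0..6.
The orbit structure of x ↦ 5x mod 79: 3 orbits of sizes [39, 39, 1].
sign(π) = (−1)^{n − #cycles} = (−1)^{79−3} = (−1)^76 = +1.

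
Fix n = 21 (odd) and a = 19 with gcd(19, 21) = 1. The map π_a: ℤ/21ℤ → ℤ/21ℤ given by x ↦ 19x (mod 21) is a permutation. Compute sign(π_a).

-1

Trace 13: π^k(13) = [13, 16, 10, 1, 19, 4] for k=0..5.
Cycle type of π: 6×3 + 1×3; total 6 cycles.
6 cycles on 21: each ℓ→(−1)^(ℓ−1), product (−1)^15 = -1.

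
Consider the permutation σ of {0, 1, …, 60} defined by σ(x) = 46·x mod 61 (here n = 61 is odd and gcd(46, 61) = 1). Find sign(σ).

+1

Start at x=56: 56 → 14 → 34 → 39 → 25 → 52 → 13 → … (one orbit).
Decompose π into cycles: lengths [30, 30, 1] (3 cycles, including the fixed point 0).
Σ(ℓ_i−1) = 61−3 = 58; sign = (−1)^58 = +1.
The Jacobi symbol (46|61) = +1 (Zolotarev) agrees.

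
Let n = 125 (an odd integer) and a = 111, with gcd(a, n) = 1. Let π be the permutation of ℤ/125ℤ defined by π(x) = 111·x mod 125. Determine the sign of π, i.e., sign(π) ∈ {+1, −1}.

Trace 46: π^k(46) = [46, 106, 16, 26, 11, 96, 31] for k=0..6.
π_111 has 13 disjoint cycles with lengths [25, 25, 25, 25, 5, 5, 5, 5, 1, 1, 1, 1, 1] on {0,…,124}.
sign(π) = (−1)^{n − #cycles} = (−1)^{125−13} = (−1)^112 = +1.
Check: (111/125) = +1 by Zolotarev.

+1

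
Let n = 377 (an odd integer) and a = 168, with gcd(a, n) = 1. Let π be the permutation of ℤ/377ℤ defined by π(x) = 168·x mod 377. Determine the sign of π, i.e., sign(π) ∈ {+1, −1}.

Trace 168: π^k(168) = [168, 326, 103, 339, 25, 53, 233] for k=0..6.
The orbit structure of x ↦ 168x mod 377: 35 orbits of sizes [14, 14, 14, 14, 14, 14, 14, 14, 14, 14, 14, 14, 14, 14, 14, 14, 14, 14, 14, 14, 14, 14, 14, 14, 7, 7, 7, 7, 2, 2, 2, 2, 2, 2, 1].
35 cycles on 377: each ℓ→(−1)^(ℓ−1), product (−1)^342 = +1.
Check: (168/377) = +1 by Zolotarev.

+1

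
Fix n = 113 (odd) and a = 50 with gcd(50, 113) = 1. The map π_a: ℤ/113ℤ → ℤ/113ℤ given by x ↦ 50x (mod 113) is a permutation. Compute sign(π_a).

Orbit of 95 under x↦50x: [95, 4, 87, 56, 88, 106, 102]… (length divides ord_113(50)).
π_50 has 3 disjoint cycles with lengths [56, 56, 1] on {0,…,112}.
Σ(ℓ_i−1) = 113−3 = 110; sign = (−1)^110 = +1.

+1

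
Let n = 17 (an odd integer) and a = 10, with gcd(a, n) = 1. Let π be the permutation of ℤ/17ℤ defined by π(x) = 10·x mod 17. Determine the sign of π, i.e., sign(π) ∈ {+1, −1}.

-1

Orbit of 7 under x↦10x: [7, 2, 3, 13, 11, 8, 12]… (length divides ord_17(10)).
Cycle type of π: 16 + 1; total 2 cycles.
17 − 2 = 15 transpositions; sign(π) = (−1)^15 = -1.
(10|17)_J = -1 (Zolotarev's lemma cross-check).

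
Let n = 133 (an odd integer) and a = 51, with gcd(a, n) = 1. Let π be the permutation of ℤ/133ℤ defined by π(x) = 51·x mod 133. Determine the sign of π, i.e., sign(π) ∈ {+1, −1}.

Start at x=72: 72 → 81 → 8 → 9 → 60 → 1 → 51 → … (one orbit).
Decompose π into cycles: lengths [18, 18, 18, 18, 18, 18, 18, 3, 3, 1] (10 cycles, including the fixed point 0).
133 − 10 = 123 transpositions; sign(π) = (−1)^123 = -1.
Check: (51/133) = -1 by Zolotarev.

-1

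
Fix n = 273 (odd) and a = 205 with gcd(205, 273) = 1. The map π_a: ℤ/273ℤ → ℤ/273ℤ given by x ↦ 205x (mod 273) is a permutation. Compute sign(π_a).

+1

Orbit of 4 under x↦205x: [4, 1, 205, 256, 64, 16]… (length divides ord_273(205)).
Cycle type of π: 6×42 + 3×6 + 1×3; total 51 cycles.
273 − 51 = 222 transpositions; sign(π) = (−1)^222 = +1.
Via Zolotarev, sign(π_{205}) = (205|273) = +1.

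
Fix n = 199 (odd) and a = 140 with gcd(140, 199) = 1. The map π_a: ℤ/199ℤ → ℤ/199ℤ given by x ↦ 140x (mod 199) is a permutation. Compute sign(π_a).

Trace 172: π^k(172) = [172, 1, 140, 98, 188, 52, 116] for k=0..6.
Cycle type of π: 33×6 + 1; total 7 cycles.
Σ(ℓ_i−1) = 199−7 = 192; sign = (−1)^192 = +1.
The Jacobi symbol (140|199) = +1 (Zolotarev) agrees.

+1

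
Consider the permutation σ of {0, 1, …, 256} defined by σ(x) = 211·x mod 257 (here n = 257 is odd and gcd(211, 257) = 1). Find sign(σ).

+1

Orbit of 32 under x↦211x: [32, 70, 121, 88, 64, 140, 242]… (length divides ord_257(211)).
Decompose π into cycles: lengths [64, 64, 64, 64, 1] (5 cycles, including the fixed point 0).
n − c = 257 − 5 = 252; sign = (−1)^252 = +1.
Zolotarev: (211|257) = +1, matching the cycle-count sign.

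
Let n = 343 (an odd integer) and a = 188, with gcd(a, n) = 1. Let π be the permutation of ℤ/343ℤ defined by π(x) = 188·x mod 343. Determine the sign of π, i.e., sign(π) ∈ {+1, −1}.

-1

Start at x=57: 57 → 83 → 169 → 216 → 134 → 153 → 295 → … (one orbit).
10 cycles of lengths [98, 98, 98, 14, 14, 14, 2, 2, 2, 1].
With 10 cycles on 343 points, sign = (−1)^{343−10} = -1.
Via Zolotarev, sign(π_{188}) = (188|343) = -1.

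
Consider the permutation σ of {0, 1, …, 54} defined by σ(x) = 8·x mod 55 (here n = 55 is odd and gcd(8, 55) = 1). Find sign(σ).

Trace 17: π^k(17) = [17, 26, 43, 14, 2, 16, 18] for k=0..6.
The orbit structure of x ↦ 8x mod 55: 5 orbits of sizes [20, 20, 10, 4, 1].
Σ(ℓ_i−1) = 55−5 = 50; sign = (−1)^50 = +1.
Zolotarev: (8|55) = +1, matching the cycle-count sign.

+1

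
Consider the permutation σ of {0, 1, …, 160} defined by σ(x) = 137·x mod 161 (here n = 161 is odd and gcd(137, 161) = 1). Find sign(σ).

-1

Orbit of 22 under x↦137x: [22, 116, 114, 1, 137, 93]… (length divides ord_161(137)).
π_137 has 36 disjoint cycles with lengths [6, 6, 6, 6, 6, 6, 6, 6, 6, 6, 6, 6, 6, 6, 6, 6, 6, 6, 6, 6, 6, 6, 3, 3, 2, 2, 2, 2, 2, 2, 2, 2, 2, 2, 2, 1] on {0,…,160}.
sign(π) = (−1)^{n − #cycles} = (−1)^{161−36} = (−1)^125 = -1.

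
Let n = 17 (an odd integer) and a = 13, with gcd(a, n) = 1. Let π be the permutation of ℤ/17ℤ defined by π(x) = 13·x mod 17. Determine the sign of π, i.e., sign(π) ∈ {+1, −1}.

+1

Start at x=1: 1 → 13 → 16 → 4 → 1 (one orbit).
Cycle type of π: 4×4 + 1; total 5 cycles.
Σ(ℓ_i−1) = 17−5 = 12; sign = (−1)^12 = +1.
Check: (13/17) = +1 by Zolotarev.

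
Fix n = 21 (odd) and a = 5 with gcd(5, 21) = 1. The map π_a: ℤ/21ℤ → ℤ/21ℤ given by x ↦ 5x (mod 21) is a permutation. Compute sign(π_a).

+1

Trace 17: π^k(17) = [17, 1, 5, 4, 20, 16] for k=0..5.
5 cycles of lengths [6, 6, 6, 2, 1].
21 − 5 = 16 transpositions; sign(π) = (−1)^16 = +1.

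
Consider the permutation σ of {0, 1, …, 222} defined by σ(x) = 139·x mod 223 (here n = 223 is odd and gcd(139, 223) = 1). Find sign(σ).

Orbit of 164 under x↦139x: [164, 50, 37, 14, 162, 218, 197]… (length divides ord_223(139)).
3 cycles of lengths [111, 111, 1].
223 − 3 = 220 transpositions; sign(π) = (−1)^220 = +1.

+1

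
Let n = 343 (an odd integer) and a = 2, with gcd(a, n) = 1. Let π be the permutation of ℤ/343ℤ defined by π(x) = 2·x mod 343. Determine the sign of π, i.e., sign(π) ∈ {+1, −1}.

Start at x=312: 312 → 281 → 219 → 95 → 190 → 37 → 74 → … (one orbit).
Cycle lengths of π_2 on ℤ/343ℤ: [147, 147, 21, 21, 3, 3, 1]; 7 cycles in total.
With 7 cycles on 343 points, sign = (−1)^{343−7} = +1.
(2|343)_J = +1 (Zolotarev's lemma cross-check).

+1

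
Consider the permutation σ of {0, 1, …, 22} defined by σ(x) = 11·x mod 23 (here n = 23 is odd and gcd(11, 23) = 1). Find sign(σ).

-1

Orbit of 10 under x↦11x: [10, 18, 14, 16, 15, 4, 21]… (length divides ord_23(11)).
π_11 has 2 disjoint cycles with lengths [22, 1] on {0,…,22}.
2 cycles on 23: each ℓ→(−1)^(ℓ−1), product (−1)^21 = -1.
Zolotarev: (11|23) = -1, matching the cycle-count sign.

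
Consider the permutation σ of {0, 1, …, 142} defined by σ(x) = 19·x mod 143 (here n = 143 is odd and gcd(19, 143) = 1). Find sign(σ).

Trace 1: π^k(1) = [1, 19, 75, 138, 48, 54, 25] for k=0..6.
Cycle lengths of π_19 on ℤ/143ℤ: [60, 60, 12, 10, 1]; 5 cycles in total.
5 cycles on 143: each ℓ→(−1)^(ℓ−1), product (−1)^138 = +1.
The Jacobi symbol (19|143) = +1 (Zolotarev) agrees.

+1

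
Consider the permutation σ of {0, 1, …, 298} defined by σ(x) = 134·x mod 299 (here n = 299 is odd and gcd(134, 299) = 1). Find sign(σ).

-1

Start at x=94: 94 → 38 → 9 → 10 → 144 → 160 → 211 → … (one orbit).
8 cycles of lengths [66, 66, 66, 66, 22, 6, 6, 1].
8 cycles on 299: each ℓ→(−1)^(ℓ−1), product (−1)^291 = -1.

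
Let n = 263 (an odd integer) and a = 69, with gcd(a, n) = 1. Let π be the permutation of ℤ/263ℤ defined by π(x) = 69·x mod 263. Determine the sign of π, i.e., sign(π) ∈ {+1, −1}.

Trace 117: π^k(117) = [117, 183, 3, 207, 81, 66, 83] for k=0..6.
Cycle type of π: 131×2 + 1; total 3 cycles.
3 cycles on 263: each ℓ→(−1)^(ℓ−1), product (−1)^260 = +1.
Zolotarev: (69|263) = +1, matching the cycle-count sign.

+1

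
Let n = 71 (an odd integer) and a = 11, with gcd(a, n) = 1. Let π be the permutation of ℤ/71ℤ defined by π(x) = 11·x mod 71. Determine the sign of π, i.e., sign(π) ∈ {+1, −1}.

-1

Start at x=2: 2 → 22 → 29 → 35 → 30 → 46 → 9 → … (one orbit).
Cycle lengths of π_11 on ℤ/71ℤ: [70, 1]; 2 cycles in total.
Σ(ℓ_i−1) = 71−2 = 69; sign = (−1)^69 = -1.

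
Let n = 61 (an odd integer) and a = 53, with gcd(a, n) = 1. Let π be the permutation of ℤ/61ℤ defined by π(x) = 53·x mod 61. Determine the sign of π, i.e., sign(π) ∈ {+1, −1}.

-1

Orbit of 34 under x↦53x: [34, 33, 41, 38, 1, 53, 3]… (length divides ord_61(53)).
π_53 has 4 disjoint cycles with lengths [20, 20, 20, 1] on {0,…,60}.
61 − 4 = 57 transpositions; sign(π) = (−1)^57 = -1.
Via Zolotarev, sign(π_{53}) = (53|61) = -1.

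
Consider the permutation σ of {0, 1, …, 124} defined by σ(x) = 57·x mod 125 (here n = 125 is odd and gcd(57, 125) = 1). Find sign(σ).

Trace 68: π^k(68) = [68, 1, 57, 124] for k=0..3.
Decompose π into cycles: lengths [4, 4, 4, 4, 4, 4, 4, 4, 4, 4, 4, 4, 4, 4, 4, 4, 4, 4, 4, 4, 4, 4, 4, 4, 4, 4, 4, 4, 4, 4, 4, 1] (32 cycles, including the fixed point 0).
With 32 cycles on 125 points, sign = (−1)^{125−32} = -1.

-1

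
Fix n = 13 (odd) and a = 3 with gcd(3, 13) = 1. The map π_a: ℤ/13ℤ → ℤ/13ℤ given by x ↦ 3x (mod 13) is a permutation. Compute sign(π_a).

Orbit of 1 under x↦3x: [1, 3, 9]… (length divides ord_13(3)).
π_3 has 5 disjoint cycles with lengths [3, 3, 3, 3, 1] on {0,…,12}.
With 5 cycles on 13 points, sign = (−1)^{13−5} = +1.
Check: (3/13) = +1 by Zolotarev.

+1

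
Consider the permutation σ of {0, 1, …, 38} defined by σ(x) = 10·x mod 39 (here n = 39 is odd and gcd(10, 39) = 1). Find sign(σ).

Orbit of 16 under x↦10x: [16, 4, 1, 10, 22, 25]… (length divides ord_39(10)).
Cycle lengths of π_10 on ℤ/39ℤ: [6, 6, 6, 6, 6, 6, 1, 1, 1]; 9 cycles in total.
39 − 9 = 30 transpositions; sign(π) = (−1)^30 = +1.
The Jacobi symbol (10|39) = +1 (Zolotarev) agrees.

+1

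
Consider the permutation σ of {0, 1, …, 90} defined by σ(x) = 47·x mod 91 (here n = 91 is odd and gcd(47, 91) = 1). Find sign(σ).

Orbit of 64 under x↦47x: [64, 5, 53, 34, 51, 31, 1]… (length divides ord_91(47)).
11 cycles of lengths [12, 12, 12, 12, 12, 12, 6, 4, 4, 4, 1].
91 − 11 = 80 transpositions; sign(π) = (−1)^80 = +1.
The Jacobi symbol (47|91) = +1 (Zolotarev) agrees.

+1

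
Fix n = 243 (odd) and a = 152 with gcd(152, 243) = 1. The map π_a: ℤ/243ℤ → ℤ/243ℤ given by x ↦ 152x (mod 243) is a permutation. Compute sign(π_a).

Orbit of 1 under x↦152x: [1, 152, 19, 215, 118, 197, 55]… (length divides ord_243(152)).
Decompose π into cycles: lengths [54, 54, 54, 18, 18, 18, 6, 6, 6, 2, 2, 2, 2, 1] (14 cycles, including the fixed point 0).
14 cycles on 243: each ℓ→(−1)^(ℓ−1), product (−1)^229 = -1.

-1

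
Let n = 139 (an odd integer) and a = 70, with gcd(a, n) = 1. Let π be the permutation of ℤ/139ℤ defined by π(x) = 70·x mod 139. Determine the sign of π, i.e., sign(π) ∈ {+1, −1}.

-1

Trace 29: π^k(29) = [29, 84, 42, 21, 80, 40, 20] for k=0..6.
Cycle lengths of π_70 on ℤ/139ℤ: [138, 1]; 2 cycles in total.
139 − 2 = 137 transpositions; sign(π) = (−1)^137 = -1.
Via Zolotarev, sign(π_{70}) = (70|139) = -1.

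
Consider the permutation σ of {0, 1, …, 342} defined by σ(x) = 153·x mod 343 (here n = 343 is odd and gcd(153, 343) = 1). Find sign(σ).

-1

Trace 104: π^k(104) = [104, 134, 265, 71, 230, 204, 342] for k=0..6.
Decompose π into cycles: lengths [98, 98, 98, 14, 14, 14, 2, 2, 2, 1] (10 cycles, including the fixed point 0).
n − c = 343 − 10 = 333; sign = (−1)^333 = -1.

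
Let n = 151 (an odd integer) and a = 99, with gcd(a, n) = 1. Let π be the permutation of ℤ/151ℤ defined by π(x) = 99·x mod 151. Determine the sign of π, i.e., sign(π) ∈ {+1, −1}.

Start at x=36: 36 → 91 → 100 → 85 → 110 → 18 → 121 → … (one orbit).
Cycle lengths of π_99 on ℤ/151ℤ: [75, 75, 1]; 3 cycles in total.
With 3 cycles on 151 points, sign = (−1)^{151−3} = +1.
Check: (99/151) = +1 by Zolotarev.

+1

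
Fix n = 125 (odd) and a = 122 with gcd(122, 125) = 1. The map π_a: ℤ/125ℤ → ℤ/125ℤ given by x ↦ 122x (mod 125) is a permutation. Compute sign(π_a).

Orbit of 108 under x↦122x: [108, 51, 97, 84, 123, 6, 107]… (length divides ord_125(122)).
Decompose π into cycles: lengths [100, 20, 4, 1] (4 cycles, including the fixed point 0).
125 − 4 = 121 transpositions; sign(π) = (−1)^121 = -1.

-1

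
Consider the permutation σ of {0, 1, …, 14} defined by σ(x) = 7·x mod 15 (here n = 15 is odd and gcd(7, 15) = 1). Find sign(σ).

-1

Trace 7: π^k(7) = [7, 4, 13, 1] for k=0..3.
Cycle type of π: 4×3 + 1×3; total 6 cycles.
15 − 6 = 9 transpositions; sign(π) = (−1)^9 = -1.
Via Zolotarev, sign(π_{7}) = (7|15) = -1.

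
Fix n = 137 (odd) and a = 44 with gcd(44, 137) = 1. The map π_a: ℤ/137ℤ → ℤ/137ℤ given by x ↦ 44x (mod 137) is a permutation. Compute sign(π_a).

+1

Start at x=123: 123 → 69 → 22 → 9 → 122 → 25 → 4 → … (one orbit).
3 cycles of lengths [68, 68, 1].
137 − 3 = 134 transpositions; sign(π) = (−1)^134 = +1.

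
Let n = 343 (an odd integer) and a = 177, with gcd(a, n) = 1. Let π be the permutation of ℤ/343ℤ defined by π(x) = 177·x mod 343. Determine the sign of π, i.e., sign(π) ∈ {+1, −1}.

+1

Start at x=148: 148 → 128 → 18 → 99 → 30 → 165 → 50 → … (one orbit).
π_177 has 31 disjoint cycles with lengths [21, 21, 21, 21, 21, 21, 21, 21, 21, 21, 21, 21, 21, 21, 3, 3, 3, 3, 3, 3, 3, 3, 3, 3, 3, 3, 3, 3, 3, 3, 1] on {0,…,342}.
n − c = 343 − 31 = 312; sign = (−1)^312 = +1.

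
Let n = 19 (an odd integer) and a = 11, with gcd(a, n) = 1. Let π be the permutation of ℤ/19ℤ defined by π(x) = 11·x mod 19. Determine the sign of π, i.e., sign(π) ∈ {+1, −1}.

Orbit of 7 under x↦11x: [7, 1, 11]… (length divides ord_19(11)).
Decompose π into cycles: lengths [3, 3, 3, 3, 3, 3, 1] (7 cycles, including the fixed point 0).
7 cycles on 19: each ℓ→(−1)^(ℓ−1), product (−1)^12 = +1.
The Jacobi symbol (11|19) = +1 (Zolotarev) agrees.

+1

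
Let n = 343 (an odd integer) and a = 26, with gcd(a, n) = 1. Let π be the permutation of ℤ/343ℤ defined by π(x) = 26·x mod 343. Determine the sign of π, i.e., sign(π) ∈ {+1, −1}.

-1

Start at x=320: 320 → 88 → 230 → 149 → 101 → 225 → 19 → … (one orbit).
4 cycles of lengths [294, 42, 6, 1].
With 4 cycles on 343 points, sign = (−1)^{343−4} = -1.
Zolotarev: (26|343) = -1, matching the cycle-count sign.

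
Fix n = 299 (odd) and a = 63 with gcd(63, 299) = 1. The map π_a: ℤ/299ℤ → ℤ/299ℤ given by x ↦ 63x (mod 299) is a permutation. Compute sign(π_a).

+1

Start at x=220: 220 → 106 → 100 → 21 → 127 → 227 → 248 → … (one orbit).
The orbit structure of x ↦ 63x mod 299: 5 orbits of sizes [132, 132, 22, 12, 1].
n − c = 299 − 5 = 294; sign = (−1)^294 = +1.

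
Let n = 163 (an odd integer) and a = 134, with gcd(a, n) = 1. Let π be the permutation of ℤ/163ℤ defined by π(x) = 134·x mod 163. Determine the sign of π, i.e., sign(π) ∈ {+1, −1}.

+1

Trace 61: π^k(61) = [61, 24, 119, 135, 160, 87, 85] for k=0..6.
Cycle lengths of π_134 on ℤ/163ℤ: [81, 81, 1]; 3 cycles in total.
163 − 3 = 160 transpositions; sign(π) = (−1)^160 = +1.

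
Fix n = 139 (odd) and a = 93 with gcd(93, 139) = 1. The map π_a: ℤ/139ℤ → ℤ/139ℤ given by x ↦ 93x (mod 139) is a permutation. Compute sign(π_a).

-1

Trace 133: π^k(133) = [133, 137, 92, 77, 72, 24, 8] for k=0..6.
2 cycles of lengths [138, 1].
2 cycles on 139: each ℓ→(−1)^(ℓ−1), product (−1)^137 = -1.
Zolotarev: (93|139) = -1, matching the cycle-count sign.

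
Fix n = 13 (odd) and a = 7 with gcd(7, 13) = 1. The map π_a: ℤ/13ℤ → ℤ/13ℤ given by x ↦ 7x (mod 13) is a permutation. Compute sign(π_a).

Start at x=5: 5 → 9 → 11 → 12 → 6 → 3 → 8 → … (one orbit).
The orbit structure of x ↦ 7x mod 13: 2 orbits of sizes [12, 1].
With 2 cycles on 13 points, sign = (−1)^{13−2} = -1.
The Jacobi symbol (7|13) = -1 (Zolotarev) agrees.

-1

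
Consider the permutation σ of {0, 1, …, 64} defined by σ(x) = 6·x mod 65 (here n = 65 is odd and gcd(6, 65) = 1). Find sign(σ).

Orbit of 11 under x↦6x: [11, 1, 6, 36, 21, 61, 41]… (length divides ord_65(6)).
10 cycles of lengths [12, 12, 12, 12, 12, 1, 1, 1, 1, 1].
n − c = 65 − 10 = 55; sign = (−1)^55 = -1.

-1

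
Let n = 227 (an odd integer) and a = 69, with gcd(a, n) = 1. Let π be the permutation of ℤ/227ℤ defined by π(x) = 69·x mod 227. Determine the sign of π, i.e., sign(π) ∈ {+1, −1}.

+1

Trace 121: π^k(121) = [121, 177, 182, 73, 43, 16, 196] for k=0..6.
Cycle lengths of π_69 on ℤ/227ℤ: [113, 113, 1]; 3 cycles in total.
227 − 3 = 224 transpositions; sign(π) = (−1)^224 = +1.
Via Zolotarev, sign(π_{69}) = (69|227) = +1.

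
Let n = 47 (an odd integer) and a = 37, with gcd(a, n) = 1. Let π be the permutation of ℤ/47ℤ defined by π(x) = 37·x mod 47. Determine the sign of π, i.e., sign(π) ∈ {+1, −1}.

+1

Start at x=34: 34 → 36 → 16 → 28 → 2 → 27 → 12 → … (one orbit).
Cycle lengths of π_37 on ℤ/47ℤ: [23, 23, 1]; 3 cycles in total.
sign(π) = (−1)^{n − #cycles} = (−1)^{47−3} = (−1)^44 = +1.
(37|47)_J = +1 (Zolotarev's lemma cross-check).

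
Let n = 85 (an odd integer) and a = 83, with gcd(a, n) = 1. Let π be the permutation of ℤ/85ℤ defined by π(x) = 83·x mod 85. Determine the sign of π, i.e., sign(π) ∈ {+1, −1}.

-1

Start at x=64: 64 → 42 → 1 → 83 → 4 → 77 → 16 → … (one orbit).
Decompose π into cycles: lengths [8, 8, 8, 8, 8, 8, 8, 8, 8, 8, 4, 1] (12 cycles, including the fixed point 0).
Σ(ℓ_i−1) = 85−12 = 73; sign = (−1)^73 = -1.
Check: (83/85) = -1 by Zolotarev.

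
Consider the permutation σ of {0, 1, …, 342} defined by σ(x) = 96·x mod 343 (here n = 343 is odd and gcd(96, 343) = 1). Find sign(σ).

Orbit of 214 under x↦96x: [214, 307, 317, 248, 141, 159, 172]… (length divides ord_343(96)).
Decompose π into cycles: lengths [294, 42, 6, 1] (4 cycles, including the fixed point 0).
343 − 4 = 339 transpositions; sign(π) = (−1)^339 = -1.
Check: (96/343) = -1 by Zolotarev.

-1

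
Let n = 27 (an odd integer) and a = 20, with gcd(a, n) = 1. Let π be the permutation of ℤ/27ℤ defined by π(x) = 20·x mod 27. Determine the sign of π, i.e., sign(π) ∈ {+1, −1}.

Trace 7: π^k(7) = [7, 5, 19, 2, 13, 17, 16] for k=0..6.
4 cycles of lengths [18, 6, 2, 1].
27 − 4 = 23 transpositions; sign(π) = (−1)^23 = -1.

-1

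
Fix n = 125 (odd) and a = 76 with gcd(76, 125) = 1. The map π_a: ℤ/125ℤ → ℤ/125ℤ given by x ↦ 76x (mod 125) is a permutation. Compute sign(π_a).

+1

Orbit of 51 under x↦76x: [51, 1, 76, 26, 101]… (length divides ord_125(76)).
π_76 has 45 disjoint cycles with lengths [5, 5, 5, 5, 5, 5, 5, 5, 5, 5, 5, 5, 5, 5, 5, 5, 5, 5, 5, 5, 1, 1, 1, 1, 1, 1, 1, 1, 1, 1, 1, 1, 1, 1, 1, 1, 1, 1, 1, 1, 1, 1, 1, 1, 1] on {0,…,124}.
Σ(ℓ_i−1) = 125−45 = 80; sign = (−1)^80 = +1.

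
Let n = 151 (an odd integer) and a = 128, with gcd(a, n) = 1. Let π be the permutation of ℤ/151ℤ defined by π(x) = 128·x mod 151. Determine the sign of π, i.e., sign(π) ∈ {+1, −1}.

Trace 4: π^k(4) = [4, 59, 2, 105, 1, 128, 76] for k=0..6.
Cycle type of π: 15×10 + 1; total 11 cycles.
Σ(ℓ_i−1) = 151−11 = 140; sign = (−1)^140 = +1.

+1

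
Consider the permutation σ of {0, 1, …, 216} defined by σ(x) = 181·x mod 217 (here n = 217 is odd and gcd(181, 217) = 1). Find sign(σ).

Start at x=1: 1 → 181 → 211 → 216 → 36 → 6 → 1 (one orbit).
Cycle lengths of π_181 on ℤ/217ℤ: [6, 6, 6, 6, 6, 6, 6, 6, 6, 6, 6, 6, 6, 6, 6, 6, 6, 6, 6, 6, 6, 6, 6, 6, 6, 6, 6, 6, 6, 6, 6, 6, 6, 6, 6, 2, 2, 2, 1]; 39 cycles in total.
39 cycles on 217: each ℓ→(−1)^(ℓ−1), product (−1)^178 = +1.
Zolotarev: (181|217) = +1, matching the cycle-count sign.

+1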